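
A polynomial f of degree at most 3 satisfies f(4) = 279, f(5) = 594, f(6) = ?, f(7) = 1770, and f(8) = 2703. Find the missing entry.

On equispaced nodes a degree-3 polynomial has vanishing fourth forward difference, so
  f(4) - 4·f(5) + 6·f(6) - 4·f(7) + f(8) = 0.
Substituting the known values and solving for f(6):
  6·f(6) = 6474
  f(6) = 1079.

1079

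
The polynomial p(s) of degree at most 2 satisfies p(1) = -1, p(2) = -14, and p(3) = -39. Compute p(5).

-125

Forward differences of the values at s = 1, 2, 3:
  p  : -1  -14  -39
  Δ  : -13  -25
  Δ^2: -12
The second differences are constant, confirming degree 2.
Interpolating (Newton forward form) and evaluating at s = 5 gives p(5) = -125.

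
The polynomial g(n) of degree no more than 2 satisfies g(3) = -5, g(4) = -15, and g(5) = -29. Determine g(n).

Using the Lagrange interpolation formula with nodes 3, 4, 5:
  L_0(n) = (n - 4)(n - 5) / 2
  L_1(n) = (n - 3)(n - 5) / -1
  L_2(n) = (n - 3)(n - 4) / 2
Then g(n) = -5·L_0(n) - 15·L_1(n) - 29·L_2(n).
Expanding and collecting terms gives g(n) = -2n² + 4n + 1.
Check: g(4) = -15. ✓

g(n) = -2n^2 + 4n + 1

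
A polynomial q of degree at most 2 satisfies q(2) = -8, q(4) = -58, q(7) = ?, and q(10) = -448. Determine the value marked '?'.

The 3 known points determine the degree-2 polynomial uniquely.
Write q(x) = ax^2 + bx + c. Substituting each data point gives a linear system:
  4a + 2b + c = -8
  16a + 4b + c = -58
  100a + 10b + c = -448
Solving the system yields a = -5, b = 5, c = 2.
So q(x) = -5x² + 5x + 2.
Then q(7) = -208.

-208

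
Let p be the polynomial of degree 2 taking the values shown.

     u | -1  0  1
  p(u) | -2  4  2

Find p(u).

Using the Lagrange interpolation formula with nodes -1, 0, 1:
  L_0(u) = u(u - 1) / 2
  L_1(u) = (u + 1)(u - 1) / -1
  L_2(u) = (u + 1)u / 2
Then p(u) = -2·L_0(u) + 4·L_1(u) + 2·L_2(u).
Expanding and collecting terms gives p(u) = -4u^2 + 2u + 4.
Check: p(0) = 4. ✓

p(u) = -4u^2 + 2u + 4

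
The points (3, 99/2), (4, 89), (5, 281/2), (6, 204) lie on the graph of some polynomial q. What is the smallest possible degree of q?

2

Forward differences of the values at n = 3, 4, 5, 6:
  q  : 99/2  89  281/2  204
  Δ  : 79/2  103/2  127/2
  Δ^2: 12  12
  Δ^3: 0
The second differences are constant (12) and nonzero, while all higher differences vanish, so the minimal degree is 2.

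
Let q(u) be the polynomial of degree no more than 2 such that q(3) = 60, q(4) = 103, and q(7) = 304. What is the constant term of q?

Write q(u) = au^2 + bu + c. Substituting each data point gives a linear system:
  9a + 3b + c = 60
  16a + 4b + c = 103
  49a + 7b + c = 304
Solving the system yields a = 6, b = 1, c = 3.
So q(u) = 6u^2 + u + 3.
The constant term is 3.

3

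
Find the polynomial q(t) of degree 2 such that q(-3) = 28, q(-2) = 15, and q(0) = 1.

q(t) = 2t^2 - 3t + 1

Write q(t) = at^2 + bt + c. Substituting each data point gives a linear system:
  9a - 3b + c = 28
  4a - 2b + c = 15
  c = 1
Solving the system yields a = 2, b = -3, c = 1.
So q(t) = 2t² - 3t + 1.
Check: q(-2) = 15. ✓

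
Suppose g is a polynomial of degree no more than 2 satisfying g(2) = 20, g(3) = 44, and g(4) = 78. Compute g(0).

Using the Lagrange interpolation formula with nodes 2, 3, 4:
  L_0(x) = (x - 3)(x - 4) / 2
  L_1(x) = (x - 2)(x - 4) / -1
  L_2(x) = (x - 2)(x - 3) / 2
Then g(x) = 20·L_0(x) + 44·L_1(x) + 78·L_2(x).
Expanding and collecting terms gives g(x) = 5x^2 - x + 2.
Evaluating at x = 0: g(0) = 2.

2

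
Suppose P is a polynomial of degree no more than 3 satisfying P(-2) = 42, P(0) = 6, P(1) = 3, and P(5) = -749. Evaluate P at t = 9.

-4413

Write P(t) = at^3 + bt^2 + ct + d. Substituting each data point gives a linear system:
  -8a + 4b - 2c + d = 42
  d = 6
  a + b + c + d = 3
  125a + 25b + 5c + d = -749
Solving the system yields a = -6, b = -1, c = 4, d = 6.
So P(t) = -6t^3 - t^2 + 4t + 6.
Then P(9) = -4413.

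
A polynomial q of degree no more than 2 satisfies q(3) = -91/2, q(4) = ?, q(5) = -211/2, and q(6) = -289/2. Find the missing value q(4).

The 3 known points determine the degree-2 polynomial uniquely.
Write q(x) = ax^2 + bx + c. Substituting each data point gives a linear system:
  9a + 3b + c = -91/2
  25a + 5b + c = -211/2
  36a + 6b + c = -289/2
Solving the system yields a = -3, b = -6, c = -1/2.
So q(x) = -3x² - 6x - 1/2.
Then q(4) = -145/2.

-145/2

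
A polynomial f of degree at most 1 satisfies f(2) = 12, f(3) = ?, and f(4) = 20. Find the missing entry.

16

On equispaced nodes a degree-1 polynomial has vanishing second forward difference, so
  f(2) - 2·f(3) + f(4) = 0.
Substituting the known values and solving for f(3):
  -2·f(3) = -32
  f(3) = 16.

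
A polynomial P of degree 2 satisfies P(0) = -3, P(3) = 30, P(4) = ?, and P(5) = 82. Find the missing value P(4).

The 3 known points determine the degree-2 polynomial uniquely.
Write P(x) = ax^2 + bx + c. Substituting each data point gives a linear system:
  c = -3
  9a + 3b + c = 30
  25a + 5b + c = 82
Solving the system yields a = 3, b = 2, c = -3.
So P(x) = 3x^2 + 2x - 3.
Then P(4) = 53.

53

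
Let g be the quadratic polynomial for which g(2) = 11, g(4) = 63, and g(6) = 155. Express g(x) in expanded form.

Write g(x) = ax^2 + bx + c. Substituting each data point gives a linear system:
  4a + 2b + c = 11
  16a + 4b + c = 63
  36a + 6b + c = 155
Solving the system yields a = 5, b = -4, c = -1.
So g(x) = 5x² - 4x - 1.
Check: g(4) = 63. ✓

g(x) = 5x^2 - 4x - 1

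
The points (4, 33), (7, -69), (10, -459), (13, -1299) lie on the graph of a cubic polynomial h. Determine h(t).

h(t) = -t^3 + 5t^2 + 4t + 1

Using the Lagrange interpolation formula with nodes 4, 7, 10, 13:
  L_0(t) = (t - 7)(t - 10)(t - 13) / -162
  L_1(t) = (t - 4)(t - 10)(t - 13) / 54
  L_2(t) = (t - 4)(t - 7)(t - 13) / -54
  L_3(t) = (t - 4)(t - 7)(t - 10) / 162
Then h(t) = 33·L_0(t) - 69·L_1(t) - 459·L_2(t) - 1299·L_3(t).
Expanding and collecting terms gives h(t) = -t^3 + 5t^2 + 4t + 1.
Check: h(7) = -69. ✓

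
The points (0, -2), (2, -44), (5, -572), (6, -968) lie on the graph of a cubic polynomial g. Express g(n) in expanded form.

g(n) = -4n^3 - 3n^2 + n - 2

Write g(n) = an^3 + bn^2 + cn + d. Substituting each data point gives a linear system:
  d = -2
  8a + 4b + 2c + d = -44
  125a + 25b + 5c + d = -572
  216a + 36b + 6c + d = -968
Solving the system yields a = -4, b = -3, c = 1, d = -2.
So g(n) = -4n^3 - 3n^2 + n - 2.
Check: g(5) = -572. ✓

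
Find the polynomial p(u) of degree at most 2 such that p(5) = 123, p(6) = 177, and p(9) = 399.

p(u) = 5u^2 - u + 3

Write p(u) = au^2 + bu + c. Substituting each data point gives a linear system:
  25a + 5b + c = 123
  36a + 6b + c = 177
  81a + 9b + c = 399
Solving the system yields a = 5, b = -1, c = 3.
So p(u) = 5u² - u + 3.
Check: p(6) = 177. ✓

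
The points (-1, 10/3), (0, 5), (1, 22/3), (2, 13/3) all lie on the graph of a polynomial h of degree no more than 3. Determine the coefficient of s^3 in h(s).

Write h(s) = as^3 + bs^2 + cs + d. Substituting each data point gives a linear system:
  -a + b - c + d = 10/3
  d = 5
  a + b + c + d = 22/3
  8a + 4b + 2c + d = 13/3
Solving the system yields a = -1, b = 1/3, c = 3, d = 5.
So h(s) = -s^3 + (1/3)s^2 + 3s + 5.
The leading coefficient is -1.

-1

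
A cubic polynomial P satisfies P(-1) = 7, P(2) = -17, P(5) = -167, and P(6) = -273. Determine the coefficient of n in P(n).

-4

Write P(n) = an^3 + bn^2 + cn + d. Substituting each data point gives a linear system:
  -a + b - c + d = 7
  8a + 4b + 2c + d = -17
  125a + 25b + 5c + d = -167
  216a + 36b + 6c + d = -273
Solving the system yields a = -1, b = -1, c = -4, d = 3.
So P(n) = -n^3 - n^2 - 4n + 3.
The coefficient of n is -4.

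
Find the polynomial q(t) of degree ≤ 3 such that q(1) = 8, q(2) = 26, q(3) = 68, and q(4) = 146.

q(t) = 2t^3 + 4t + 2

Write q(t) = at^3 + bt^2 + ct + d. Substituting each data point gives a linear system:
  a + b + c + d = 8
  8a + 4b + 2c + d = 26
  27a + 9b + 3c + d = 68
  64a + 16b + 4c + d = 146
Solving the system yields a = 2, b = 0, c = 4, d = 2.
So q(t) = 2t³ + 4t + 2.
Check: q(1) = 8. ✓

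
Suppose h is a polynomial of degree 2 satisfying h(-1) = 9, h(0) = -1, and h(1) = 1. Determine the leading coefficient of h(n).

6

Write h(n) = an^2 + bn + c. Substituting each data point gives a linear system:
  a - b + c = 9
  c = -1
  a + b + c = 1
Solving the system yields a = 6, b = -4, c = -1.
So h(n) = 6n² - 4n - 1.
The leading coefficient is 6.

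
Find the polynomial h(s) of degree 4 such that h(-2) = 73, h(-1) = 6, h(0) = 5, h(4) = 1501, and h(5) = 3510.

Write h(s) = as^4 + bs^3 + cs^2 + ds + e. Substituting each data point gives a linear system:
  16a - 8b + 4c - 2d + e = 73
  a - b + c - d + e = 6
  e = 5
  256a + 64b + 16c + 4d + e = 1501
  625a + 125b + 25c + 5d + e = 3510
Solving the system yields a = 5, b = 2, c = 4, d = 6, e = 5.
So h(s) = 5s⁴ + 2s³ + 4s² + 6s + 5.
Check: h(-2) = 73. ✓

h(s) = 5s^4 + 2s^3 + 4s^2 + 6s + 5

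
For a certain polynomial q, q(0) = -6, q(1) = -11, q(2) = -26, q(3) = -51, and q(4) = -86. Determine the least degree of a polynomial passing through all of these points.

2

Forward differences of the values at t = 0, 1, 2, 3, 4:
  q  : -6  -11  -26  -51  -86
  Δ  : -5  -15  -25  -35
  Δ^2: -10  -10  -10
  Δ^3: 0  0
  Δ^4: 0
The second differences are constant (-10) and nonzero, while all higher differences vanish, so the minimal degree is 2.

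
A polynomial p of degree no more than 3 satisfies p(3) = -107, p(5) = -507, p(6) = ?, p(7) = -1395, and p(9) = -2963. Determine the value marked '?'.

-878

The 4 known points determine the degree-3 polynomial uniquely.
Write p(x) = ax^3 + bx^2 + cx + d. Substituting each data point gives a linear system:
  27a + 9b + 3c + d = -107
  125a + 25b + 5c + d = -507
  343a + 49b + 7c + d = -1395
  729a + 81b + 9c + d = -2963
Solving the system yields a = -4, b = -1, c = 4, d = -2.
So p(x) = -4x³ - x² + 4x - 2.
Then p(6) = -878.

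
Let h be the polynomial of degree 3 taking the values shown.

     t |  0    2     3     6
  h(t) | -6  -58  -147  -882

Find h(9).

Write h(t) = at^3 + bt^2 + ct + d. Substituting each data point gives a linear system:
  d = -6
  8a + 4b + 2c + d = -58
  27a + 9b + 3c + d = -147
  216a + 36b + 6c + d = -882
Solving the system yields a = -3, b = -6, c = -2, d = -6.
So h(t) = -3t^3 - 6t^2 - 2t - 6.
Then h(9) = -2697.

-2697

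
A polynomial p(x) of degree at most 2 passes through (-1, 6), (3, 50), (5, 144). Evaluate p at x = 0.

-1

Write p(x) = ax^2 + bx + c. Substituting each data point gives a linear system:
  a - b + c = 6
  9a + 3b + c = 50
  25a + 5b + c = 144
Solving the system yields a = 6, b = -1, c = -1.
So p(x) = 6x^2 - x - 1.
Then p(0) = -1.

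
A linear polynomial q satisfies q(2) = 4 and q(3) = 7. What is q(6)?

Write q(x) = ax + b. Substituting each data point gives a linear system:
  2a + b = 4
  3a + b = 7
Solving the system yields a = 3, b = -2.
So q(x) = 3x - 2.
Then q(6) = 16.

16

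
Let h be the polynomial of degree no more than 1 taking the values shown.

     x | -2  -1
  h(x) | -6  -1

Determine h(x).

Using the Lagrange interpolation formula with nodes -2, -1:
  L_0(x) = (x + 1) / -1
  L_1(x) = (x + 2) / 1
Then h(x) = -6·L_0(x) - 1·L_1(x).
Expanding and collecting terms gives h(x) = 5x + 4.
Check: h(-1) = -1. ✓

h(x) = 5x + 4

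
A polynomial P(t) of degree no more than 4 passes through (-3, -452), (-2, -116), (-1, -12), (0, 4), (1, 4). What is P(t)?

Write P(t) = at^4 + bt^3 + ct^2 + dt + e. Substituting each data point gives a linear system:
  81a - 27b + 9c - 3d + e = -452
  16a - 8b + 4c - 2d + e = -116
  a - b + c - d + e = -12
  e = 4
  a + b + c + d + e = 4
Solving the system yields a = -3, b = 6, c = -5, d = 2, e = 4.
So P(t) = -3t⁴ + 6t³ - 5t² + 2t + 4.
Check: P(-2) = -116. ✓

P(t) = -3t^4 + 6t^3 - 5t^2 + 2t + 4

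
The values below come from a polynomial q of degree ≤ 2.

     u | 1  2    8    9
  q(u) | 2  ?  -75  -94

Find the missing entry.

The 3 known points determine the degree-2 polynomial uniquely.
Write q(u) = au^2 + bu + c. Substituting each data point gives a linear system:
  a + b + c = 2
  64a + 8b + c = -75
  81a + 9b + c = -94
Solving the system yields a = -1, b = -2, c = 5.
So q(u) = -u^2 - 2u + 5.
Then q(2) = -3.

-3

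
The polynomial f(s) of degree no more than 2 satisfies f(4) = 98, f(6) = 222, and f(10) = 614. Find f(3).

Write f(s) = as^2 + bs + c. Substituting each data point gives a linear system:
  16a + 4b + c = 98
  36a + 6b + c = 222
  100a + 10b + c = 614
Solving the system yields a = 6, b = 2, c = -6.
So f(s) = 6s^2 + 2s - 6.
Then f(3) = 54.

54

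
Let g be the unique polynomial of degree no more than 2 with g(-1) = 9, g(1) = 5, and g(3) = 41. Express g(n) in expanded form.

g(n) = 5n^2 - 2n + 2

Write g(n) = an^2 + bn + c. Substituting each data point gives a linear system:
  a - b + c = 9
  a + b + c = 5
  9a + 3b + c = 41
Solving the system yields a = 5, b = -2, c = 2.
So g(n) = 5n^2 - 2n + 2.
Check: g(1) = 5. ✓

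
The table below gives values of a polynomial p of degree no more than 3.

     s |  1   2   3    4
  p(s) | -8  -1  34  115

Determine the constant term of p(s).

Write p(s) = as^3 + bs^2 + cs + d. Substituting each data point gives a linear system:
  a + b + c + d = -8
  8a + 4b + 2c + d = -1
  27a + 9b + 3c + d = 34
  64a + 16b + 4c + d = 115
Solving the system yields a = 3, b = -4, c = -2, d = -5.
So p(s) = 3s^3 - 4s^2 - 2s - 5.
The constant term is -5.

-5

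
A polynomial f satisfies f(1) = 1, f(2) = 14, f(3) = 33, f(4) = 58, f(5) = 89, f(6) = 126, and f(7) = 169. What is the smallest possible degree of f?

Forward differences of the values at t = 1, 2, 3, 4, 5, 6, 7:
  f  : 1  14  33  58  89  126  169
  Δ  : 13  19  25  31  37  43
  Δ^2: 6  6  6  6  6
  Δ^3: 0  0  0  0
  Δ^4: 0  0  0
  Δ^5: 0  0
  Δ^6: 0
The second differences are constant (6) and nonzero, while all higher differences vanish, so the minimal degree is 2.

2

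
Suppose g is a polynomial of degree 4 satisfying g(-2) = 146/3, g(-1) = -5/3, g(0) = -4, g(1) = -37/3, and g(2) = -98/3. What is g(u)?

Using the Lagrange interpolation formula with nodes -2, -1, 0, 1, 2:
  L_0(u) = (u + 1)u(u - 1)(u - 2) / 24
  L_1(u) = (u + 2)u(u - 1)(u - 2) / -6
  L_2(u) = (u + 2)(u + 1)(u - 1)(u - 2) / 4
  L_3(u) = (u + 2)(u + 1)u(u - 2) / -6
  L_4(u) = (u + 2)(u + 1)u(u - 1) / 24
Then g(u) = 146/3·L_0(u) - 5/3·L_1(u) - 4·L_2(u) - 37/3·L_3(u) - 98/3·L_4(u).
Expanding and collecting terms gives g(u) = 2u⁴ - 5u³ - 5u² - (1/3)u - 4.
Check: g(-1) = -5/3. ✓

g(u) = 2u^4 - 5u^3 - 5u^2 - (1/3)u - 4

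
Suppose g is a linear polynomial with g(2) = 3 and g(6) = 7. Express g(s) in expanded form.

Using the Lagrange interpolation formula with nodes 2, 6:
  L_0(s) = (s - 6) / -4
  L_1(s) = (s - 2) / 4
Then g(s) = 3·L_0(s) + 7·L_1(s).
Expanding and collecting terms gives g(s) = s + 1.
Check: g(6) = 7. ✓

g(s) = s + 1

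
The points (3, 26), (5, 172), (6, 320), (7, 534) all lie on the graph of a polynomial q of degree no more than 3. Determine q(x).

q(x) = 2x^3 - 3x^2 - x + 2

Write q(x) = ax^3 + bx^2 + cx + d. Substituting each data point gives a linear system:
  27a + 9b + 3c + d = 26
  125a + 25b + 5c + d = 172
  216a + 36b + 6c + d = 320
  343a + 49b + 7c + d = 534
Solving the system yields a = 2, b = -3, c = -1, d = 2.
So q(x) = 2x³ - 3x² - x + 2.
Check: q(5) = 172. ✓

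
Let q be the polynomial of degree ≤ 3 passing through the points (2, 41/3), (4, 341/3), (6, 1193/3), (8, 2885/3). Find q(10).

Write q(x) = ax^3 + bx^2 + cx + d. Substituting each data point gives a linear system:
  8a + 4b + 2c + d = 41/3
  64a + 16b + 4c + d = 341/3
  216a + 36b + 6c + d = 1193/3
  512a + 64b + 8c + d = 2885/3
Solving the system yields a = 2, b = -1, c = 0, d = 5/3.
So q(x) = 2x^3 - x^2 + 5/3.
Then q(10) = 5705/3.

5705/3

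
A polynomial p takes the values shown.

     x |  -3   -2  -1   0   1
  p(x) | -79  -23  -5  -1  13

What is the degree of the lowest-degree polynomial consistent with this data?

Forward differences of the values at x = -3, -2, -1, 0, 1:
  p  : -79  -23  -5  -1  13
  Δ  : 56  18  4  14
  Δ^2: -38  -14  10
  Δ^3: 24  24
  Δ^4: 0
The third differences are constant (24) and nonzero, while all higher differences vanish, so the minimal degree is 3.

3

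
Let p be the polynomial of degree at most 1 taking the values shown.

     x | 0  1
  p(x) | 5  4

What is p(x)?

p(x) = -x + 5

Using the Lagrange interpolation formula with nodes 0, 1:
  L_0(x) = (x - 1) / -1
  L_1(x) = x / 1
Then p(x) = 5·L_0(x) + 4·L_1(x).
Expanding and collecting terms gives p(x) = -x + 5.
Check: p(1) = 4. ✓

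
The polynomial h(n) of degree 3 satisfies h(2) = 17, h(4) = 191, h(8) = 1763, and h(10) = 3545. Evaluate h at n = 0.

Write h(n) = an^3 + bn^2 + cn + d. Substituting each data point gives a linear system:
  8a + 4b + 2c + d = 17
  64a + 16b + 4c + d = 191
  512a + 64b + 8c + d = 1763
  1000a + 100b + 10c + d = 3545
Solving the system yields a = 4, b = -5, c = 5, d = -5.
So h(n) = 4n³ - 5n² + 5n - 5.
Then h(0) = -5.

-5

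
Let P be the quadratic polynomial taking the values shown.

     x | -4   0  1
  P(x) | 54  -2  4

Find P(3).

40

Write P(x) = ax^2 + bx + c. Substituting each data point gives a linear system:
  16a - 4b + c = 54
  c = -2
  a + b + c = 4
Solving the system yields a = 4, b = 2, c = -2.
So P(x) = 4x^2 + 2x - 2.
Then P(3) = 40.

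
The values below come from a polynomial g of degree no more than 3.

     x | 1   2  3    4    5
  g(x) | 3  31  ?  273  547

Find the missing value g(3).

111

The 4 known points determine the degree-3 polynomial uniquely.
Write g(x) = ax^3 + bx^2 + cx + d. Substituting each data point gives a linear system:
  a + b + c + d = 3
  8a + 4b + 2c + d = 31
  64a + 16b + 4c + d = 273
  125a + 25b + 5c + d = 547
Solving the system yields a = 5, b = -4, c = 5, d = -3.
So g(x) = 5x³ - 4x² + 5x - 3.
Then g(3) = 111.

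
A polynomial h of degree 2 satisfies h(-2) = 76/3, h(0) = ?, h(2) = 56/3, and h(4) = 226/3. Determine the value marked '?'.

2

On equispaced nodes a degree-2 polynomial has vanishing third forward difference, so
  - h(-2) + 3·h(0) - 3·h(2) + h(4) = 0.
Substituting the known values and solving for h(0):
  3·h(0) = 6
  h(0) = 2.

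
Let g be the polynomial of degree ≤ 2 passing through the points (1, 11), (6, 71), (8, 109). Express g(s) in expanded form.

Write g(s) = as^2 + bs + c. Substituting each data point gives a linear system:
  a + b + c = 11
  36a + 6b + c = 71
  64a + 8b + c = 109
Solving the system yields a = 1, b = 5, c = 5.
So g(s) = s² + 5s + 5.
Check: g(6) = 71. ✓

g(s) = s^2 + 5s + 5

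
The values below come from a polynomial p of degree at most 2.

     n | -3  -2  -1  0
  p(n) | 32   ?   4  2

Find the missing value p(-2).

The 3 known points determine the degree-2 polynomial uniquely.
Write p(n) = an^2 + bn + c. Substituting each data point gives a linear system:
  9a - 3b + c = 32
  a - b + c = 4
  c = 2
Solving the system yields a = 4, b = 2, c = 2.
So p(n) = 4n^2 + 2n + 2.
Then p(-2) = 14.

14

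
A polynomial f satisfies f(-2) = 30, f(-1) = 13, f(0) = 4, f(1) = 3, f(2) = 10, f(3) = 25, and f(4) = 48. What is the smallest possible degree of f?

2

Forward differences of the values at t = -2, -1, 0, 1, 2, 3, 4:
  f  : 30  13  4  3  10  25  48
  Δ  : -17  -9  -1  7  15  23
  Δ^2: 8  8  8  8  8
  Δ^3: 0  0  0  0
  Δ^4: 0  0  0
  Δ^5: 0  0
  Δ^6: 0
The second differences are constant (8) and nonzero, while all higher differences vanish, so the minimal degree is 2.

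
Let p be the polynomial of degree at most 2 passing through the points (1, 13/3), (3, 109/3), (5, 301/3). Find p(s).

Write p(s) = as^2 + bs + c. Substituting each data point gives a linear system:
  a + b + c = 13/3
  9a + 3b + c = 109/3
  25a + 5b + c = 301/3
Solving the system yields a = 4, b = 0, c = 1/3.
So p(s) = 4s^2 + 1/3.
Check: p(3) = 109/3. ✓

p(s) = 4s^2 + 1/3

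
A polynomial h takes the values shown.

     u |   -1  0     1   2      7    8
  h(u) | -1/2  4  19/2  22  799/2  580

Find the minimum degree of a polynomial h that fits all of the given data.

Divided differences on the nodes -1, 0, 1, 2, 7, 8:
  order 0: -1/2  4  19/2  22  799/2  580
  order 1: 9/2  11/2  25/2  151/2  361/2
  order 2: 1/2  7/2  21/2  35/2
  order 3: 1  1  1
  order 4: 0  0
  order 5: 0
The order-3 divided differences are all 1 (nonzero) and every higher order vanishes, so the data lies on a polynomial of degree exactly 3.

3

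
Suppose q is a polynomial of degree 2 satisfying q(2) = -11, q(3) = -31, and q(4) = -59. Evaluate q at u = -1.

1

Forward differences of the values at u = 2, 3, 4:
  q  : -11  -31  -59
  Δ  : -20  -28
  Δ^2: -8
The second differences are constant, confirming degree 2.
Interpolating (Newton forward form) and evaluating at u = -1 gives q(-1) = 1.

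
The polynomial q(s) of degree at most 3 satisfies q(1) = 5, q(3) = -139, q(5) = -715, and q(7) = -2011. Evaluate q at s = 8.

-3019

Write q(s) = as^3 + bs^2 + cs + d. Substituting each data point gives a linear system:
  a + b + c + d = 5
  27a + 9b + 3c + d = -139
  125a + 25b + 5c + d = -715
  343a + 49b + 7c + d = -2011
Solving the system yields a = -6, b = 0, c = 6, d = 5.
So q(s) = -6s³ + 6s + 5.
Then q(8) = -3019.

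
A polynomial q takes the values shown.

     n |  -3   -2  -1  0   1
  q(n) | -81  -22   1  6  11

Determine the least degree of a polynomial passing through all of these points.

3

Forward differences of the values at n = -3, -2, -1, 0, 1:
  q  : -81  -22  1  6  11
  Δ  : 59  23  5  5
  Δ^2: -36  -18  0
  Δ^3: 18  18
  Δ^4: 0
The third differences are constant (18) and nonzero, while all higher differences vanish, so the minimal degree is 3.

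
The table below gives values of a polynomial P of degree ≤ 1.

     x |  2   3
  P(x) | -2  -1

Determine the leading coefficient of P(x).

1

Write P(x) = ax + b. Substituting each data point gives a linear system:
  2a + b = -2
  3a + b = -1
Solving the system yields a = 1, b = -4.
So P(x) = x - 4.
The leading coefficient is 1.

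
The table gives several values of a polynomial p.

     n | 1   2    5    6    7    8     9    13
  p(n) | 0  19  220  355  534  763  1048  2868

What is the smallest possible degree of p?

Divided differences on the nodes 1, 2, 5, 6, 7, 8, 9, 13:
  order 0: 0  19  220  355  534  763  1048  2868
  order 1: 19  67  135  179  229  285  455
  order 2: 12  17  22  25  28  34
  order 3: 1  1  1  1  1
  order 4: 0  0  0  0
  order 5: 0  0  0
  order 6: 0  0
  order 7: 0
The order-3 divided differences are all 1 (nonzero) and every higher order vanishes, so the data lies on a polynomial of degree exactly 3.

3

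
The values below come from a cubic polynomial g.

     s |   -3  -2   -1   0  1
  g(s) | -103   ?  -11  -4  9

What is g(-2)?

On equispaced nodes a degree-3 polynomial has vanishing fourth forward difference, so
  g(-3) - 4·g(-2) + 6·g(-1) - 4·g(0) + g(1) = 0.
Substituting the known values and solving for g(-2):
  -4·g(-2) = 144
  g(-2) = -36.

-36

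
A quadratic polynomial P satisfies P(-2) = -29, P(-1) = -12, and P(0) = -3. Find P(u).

P(u) = -4u^2 + 5u - 3

Write P(u) = au^2 + bu + c. Substituting each data point gives a linear system:
  4a - 2b + c = -29
  a - b + c = -12
  c = -3
Solving the system yields a = -4, b = 5, c = -3.
So P(u) = -4u^2 + 5u - 3.
Check: P(0) = -3. ✓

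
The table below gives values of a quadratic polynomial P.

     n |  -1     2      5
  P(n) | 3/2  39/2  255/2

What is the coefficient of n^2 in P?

Write P(n) = an^2 + bn + c. Substituting each data point gives a linear system:
  a - b + c = 3/2
  4a + 2b + c = 39/2
  25a + 5b + c = 255/2
Solving the system yields a = 5, b = 1, c = -5/2.
So P(n) = 5n^2 + n - 5/2.
The leading coefficient is 5.

5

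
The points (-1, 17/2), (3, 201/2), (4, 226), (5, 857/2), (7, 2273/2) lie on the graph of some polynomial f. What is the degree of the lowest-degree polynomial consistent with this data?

Divided differences on the nodes -1, 3, 4, 5, 7:
  order 0: 17/2  201/2  226  857/2  2273/2
  order 1: 23  251/2  405/2  354
  order 2: 41/2  77/2  101/2
  order 3: 3  3
  order 4: 0
The order-3 divided differences are all 3 (nonzero) and every higher order vanishes, so the data lies on a polynomial of degree exactly 3.

3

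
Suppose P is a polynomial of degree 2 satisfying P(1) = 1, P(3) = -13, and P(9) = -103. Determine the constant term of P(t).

Write P(t) = at^2 + bt + c. Substituting each data point gives a linear system:
  a + b + c = 1
  9a + 3b + c = -13
  81a + 9b + c = -103
Solving the system yields a = -1, b = -3, c = 5.
So P(t) = -t^2 - 3t + 5.
The constant term is 5.

5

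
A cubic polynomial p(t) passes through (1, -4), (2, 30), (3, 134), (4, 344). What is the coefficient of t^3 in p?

Write p(t) = at^3 + bt^2 + ct + d. Substituting each data point gives a linear system:
  a + b + c + d = -4
  8a + 4b + 2c + d = 30
  27a + 9b + 3c + d = 134
  64a + 16b + 4c + d = 344
Solving the system yields a = 6, b = -1, c = -5, d = -4.
So p(t) = 6t^3 - t^2 - 5t - 4.
The leading coefficient is 6.

6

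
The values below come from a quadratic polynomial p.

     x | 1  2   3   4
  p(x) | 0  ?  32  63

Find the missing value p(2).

On equispaced nodes a degree-2 polynomial has vanishing third forward difference, so
  - p(1) + 3·p(2) - 3·p(3) + p(4) = 0.
Substituting the known values and solving for p(2):
  3·p(2) = 33
  p(2) = 11.

11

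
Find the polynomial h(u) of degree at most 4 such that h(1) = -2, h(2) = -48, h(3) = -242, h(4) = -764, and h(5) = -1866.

Write h(u) = au^4 + bu^3 + cu^2 + du + e. Substituting each data point gives a linear system:
  a + b + c + d + e = -2
  16a + 8b + 4c + 2d + e = -48
  81a + 27b + 9c + 3d + e = -242
  256a + 64b + 16c + 4d + e = -764
  625a + 125b + 25c + 5d + e = -1866
Solving the system yields a = -3, b = 0, c = 1, d = -4, e = 4.
So h(u) = -3u^4 + u^2 - 4u + 4.
Check: h(3) = -242. ✓

h(u) = -3u^4 + u^2 - 4u + 4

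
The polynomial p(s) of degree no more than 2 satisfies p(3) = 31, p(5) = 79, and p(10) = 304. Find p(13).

511

Using the Lagrange interpolation formula with nodes 3, 5, 10:
  L_0(s) = (s - 5)(s - 10) / 14
  L_1(s) = (s - 3)(s - 10) / -10
  L_2(s) = (s - 3)(s - 5) / 35
Then p(s) = 31·L_0(s) + 79·L_1(s) + 304·L_2(s).
Expanding and collecting terms gives p(s) = 3s^2 + 4.
Evaluating at s = 13: p(13) = 511.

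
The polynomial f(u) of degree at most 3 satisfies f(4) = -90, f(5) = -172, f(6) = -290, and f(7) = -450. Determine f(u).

f(u) = -u^3 - 3u^2 + 6u - 2

Using the Lagrange interpolation formula with nodes 4, 5, 6, 7:
  L_0(u) = (u - 5)(u - 6)(u - 7) / -6
  L_1(u) = (u - 4)(u - 6)(u - 7) / 2
  L_2(u) = (u - 4)(u - 5)(u - 7) / -2
  L_3(u) = (u - 4)(u - 5)(u - 6) / 6
Then f(u) = -90·L_0(u) - 172·L_1(u) - 290·L_2(u) - 450·L_3(u).
Expanding and collecting terms gives f(u) = -u^3 - 3u^2 + 6u - 2.
Check: f(5) = -172. ✓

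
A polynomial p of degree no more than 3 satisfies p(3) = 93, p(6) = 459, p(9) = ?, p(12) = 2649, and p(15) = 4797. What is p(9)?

1257

On equispaced nodes a degree-3 polynomial has vanishing fourth forward difference, so
  p(3) - 4·p(6) + 6·p(9) - 4·p(12) + p(15) = 0.
Substituting the known values and solving for p(9):
  6·p(9) = 7542
  p(9) = 1257.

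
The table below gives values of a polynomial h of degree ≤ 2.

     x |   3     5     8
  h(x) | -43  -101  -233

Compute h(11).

-419

Using the Lagrange interpolation formula with nodes 3, 5, 8:
  L_0(x) = (x - 5)(x - 8) / 10
  L_1(x) = (x - 3)(x - 8) / -6
  L_2(x) = (x - 3)(x - 5) / 15
Then h(x) = -43·L_0(x) - 101·L_1(x) - 233·L_2(x).
Expanding and collecting terms gives h(x) = -3x^2 - 5x - 1.
Evaluating at x = 11: h(11) = -419.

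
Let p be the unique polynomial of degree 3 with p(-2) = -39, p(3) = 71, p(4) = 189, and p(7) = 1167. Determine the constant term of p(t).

Write p(t) = at^3 + bt^2 + ct + d. Substituting each data point gives a linear system:
  -8a + 4b - 2c + d = -39
  27a + 9b + 3c + d = 71
  64a + 16b + 4c + d = 189
  343a + 49b + 7c + d = 1167
Solving the system yields a = 4, b = -4, c = -2, d = 5.
So p(t) = 4t³ - 4t² - 2t + 5.
The constant term is 5.

5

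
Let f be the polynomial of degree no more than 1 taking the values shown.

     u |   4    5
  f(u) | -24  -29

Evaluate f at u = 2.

Using the Lagrange interpolation formula with nodes 4, 5:
  L_0(u) = (u - 5) / -1
  L_1(u) = (u - 4) / 1
Then f(u) = -24·L_0(u) - 29·L_1(u).
Expanding and collecting terms gives f(u) = -5u - 4.
Evaluating at u = 2: f(2) = -14.

-14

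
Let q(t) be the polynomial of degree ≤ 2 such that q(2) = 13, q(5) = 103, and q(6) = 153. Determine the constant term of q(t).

Write q(t) = at^2 + bt + c. Substituting each data point gives a linear system:
  4a + 2b + c = 13
  25a + 5b + c = 103
  36a + 6b + c = 153
Solving the system yields a = 5, b = -5, c = 3.
So q(t) = 5t^2 - 5t + 3.
The constant term is 3.

3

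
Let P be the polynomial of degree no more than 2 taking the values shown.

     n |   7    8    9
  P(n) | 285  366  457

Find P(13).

Using the Lagrange interpolation formula with nodes 7, 8, 9:
  L_0(n) = (n - 8)(n - 9) / 2
  L_1(n) = (n - 7)(n - 9) / -1
  L_2(n) = (n - 7)(n - 8) / 2
Then P(n) = 285·L_0(n) + 366·L_1(n) + 457·L_2(n).
Expanding and collecting terms gives P(n) = 5n^2 + 6n - 2.
Evaluating at n = 13: P(13) = 921.

921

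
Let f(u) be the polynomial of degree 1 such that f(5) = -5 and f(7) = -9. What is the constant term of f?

Write f(u) = au + b. Substituting each data point gives a linear system:
  5a + b = -5
  7a + b = -9
Solving the system yields a = -2, b = 5.
So f(u) = -2u + 5.
The constant term is 5.

5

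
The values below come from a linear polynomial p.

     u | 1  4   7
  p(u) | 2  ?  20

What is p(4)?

On equispaced nodes a degree-1 polynomial has vanishing second forward difference, so
  p(1) - 2·p(4) + p(7) = 0.
Substituting the known values and solving for p(4):
  -2·p(4) = -22
  p(4) = 11.

11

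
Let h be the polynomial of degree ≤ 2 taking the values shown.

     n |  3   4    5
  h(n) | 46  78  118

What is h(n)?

Using the Lagrange interpolation formula with nodes 3, 4, 5:
  L_0(n) = (n - 4)(n - 5) / 2
  L_1(n) = (n - 3)(n - 5) / -1
  L_2(n) = (n - 3)(n - 4) / 2
Then h(n) = 46·L_0(n) + 78·L_1(n) + 118·L_2(n).
Expanding and collecting terms gives h(n) = 4n^2 + 4n - 2.
Check: h(5) = 118. ✓

h(n) = 4n^2 + 4n - 2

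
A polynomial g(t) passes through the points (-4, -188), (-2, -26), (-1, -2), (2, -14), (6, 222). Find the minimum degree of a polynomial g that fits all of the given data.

Divided differences on the nodes -4, -2, -1, 2, 6:
  order 0: -188  -26  -2  -14  222
  order 1: 81  24  -4  59
  order 2: -19  -7  9
  order 3: 2  2
  order 4: 0
The order-3 divided differences are all 2 (nonzero) and every higher order vanishes, so the data lies on a polynomial of degree exactly 3.

3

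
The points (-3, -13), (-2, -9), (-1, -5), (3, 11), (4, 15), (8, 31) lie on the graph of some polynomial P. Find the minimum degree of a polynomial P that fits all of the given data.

1

Divided differences on the nodes -3, -2, -1, 3, 4, 8:
  order 0: -13  -9  -5  11  15  31
  order 1: 4  4  4  4  4
  order 2: 0  0  0  0
  order 3: 0  0  0
  order 4: 0  0
  order 5: 0
The order-1 divided differences are all 4 (nonzero) and every higher order vanishes, so the data lies on a polynomial of degree exactly 1.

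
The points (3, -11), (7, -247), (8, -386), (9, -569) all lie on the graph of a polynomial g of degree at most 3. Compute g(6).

-146

Using the Lagrange interpolation formula with nodes 3, 7, 8, 9:
  L_0(s) = (s - 7)(s - 8)(s - 9) / -120
  L_1(s) = (s - 3)(s - 8)(s - 9) / 8
  L_2(s) = (s - 3)(s - 7)(s - 9) / -5
  L_3(s) = (s - 3)(s - 7)(s - 8) / 12
Then g(s) = -11·L_0(s) - 247·L_1(s) - 386·L_2(s) - 569·L_3(s).
Expanding and collecting terms gives g(s) = -s³ + 2s² - 2.
Evaluating at s = 6: g(6) = -146.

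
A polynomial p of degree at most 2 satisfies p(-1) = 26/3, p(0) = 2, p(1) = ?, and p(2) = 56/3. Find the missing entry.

16/3

On equispaced nodes a degree-2 polynomial has vanishing third forward difference, so
  - p(-1) + 3·p(0) - 3·p(1) + p(2) = 0.
Substituting the known values and solving for p(1):
  -3·p(1) = -16
  p(1) = 16/3.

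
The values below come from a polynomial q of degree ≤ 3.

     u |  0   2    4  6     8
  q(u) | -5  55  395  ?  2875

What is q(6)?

On equispaced nodes a degree-3 polynomial has vanishing fourth forward difference, so
  q(0) - 4·q(2) + 6·q(4) - 4·q(6) + q(8) = 0.
Substituting the known values and solving for q(6):
  -4·q(6) = -5020
  q(6) = 1255.

1255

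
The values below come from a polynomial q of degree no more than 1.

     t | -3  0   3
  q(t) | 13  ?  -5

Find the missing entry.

On equispaced nodes a degree-1 polynomial has vanishing second forward difference, so
  q(-3) - 2·q(0) + q(3) = 0.
Substituting the known values and solving for q(0):
  -2·q(0) = -8
  q(0) = 4.

4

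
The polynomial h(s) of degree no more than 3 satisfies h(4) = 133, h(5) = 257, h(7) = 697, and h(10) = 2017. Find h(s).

Write h(s) = as^3 + bs^2 + cs + d. Substituting each data point gives a linear system:
  64a + 16b + 4c + d = 133
  125a + 25b + 5c + d = 257
  343a + 49b + 7c + d = 697
  1000a + 100b + 10c + d = 2017
Solving the system yields a = 2, b = 0, c = 2, d = -3.
So h(s) = 2s^3 + 2s - 3.
Check: h(10) = 2017. ✓

h(s) = 2s^3 + 2s - 3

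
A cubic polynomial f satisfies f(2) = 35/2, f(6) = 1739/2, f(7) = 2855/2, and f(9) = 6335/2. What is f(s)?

f(s) = 5s^3 - 6s^2 + s - 1/2

Write f(s) = as^3 + bs^2 + cs + d. Substituting each data point gives a linear system:
  8a + 4b + 2c + d = 35/2
  216a + 36b + 6c + d = 1739/2
  343a + 49b + 7c + d = 2855/2
  729a + 81b + 9c + d = 6335/2
Solving the system yields a = 5, b = -6, c = 1, d = -1/2.
So f(s) = 5s³ - 6s² + s - 1/2.
Check: f(6) = 1739/2. ✓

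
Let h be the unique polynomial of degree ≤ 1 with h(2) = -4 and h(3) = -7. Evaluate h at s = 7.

-19

Using the Lagrange interpolation formula with nodes 2, 3:
  L_0(s) = (s - 3) / -1
  L_1(s) = (s - 2) / 1
Then h(s) = -4·L_0(s) - 7·L_1(s).
Expanding and collecting terms gives h(s) = -3s + 2.
Evaluating at s = 7: h(7) = -19.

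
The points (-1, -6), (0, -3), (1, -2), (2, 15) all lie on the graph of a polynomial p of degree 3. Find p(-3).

Forward differences of the values at u = -1, 0, 1, 2:
  p  : -6  -3  -2  15
  Δ  : 3  1  17
  Δ^2: -2  16
  Δ^3: 18
The third differences are constant, confirming degree 3.
Interpolating (Newton forward form) and evaluating at u = -3 gives p(-3) = -90.

-90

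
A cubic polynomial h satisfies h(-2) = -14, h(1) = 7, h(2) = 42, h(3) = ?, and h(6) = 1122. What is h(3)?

141

The 4 known points determine the degree-3 polynomial uniquely.
Write h(x) = ax^3 + bx^2 + cx + d. Substituting each data point gives a linear system:
  -8a + 4b - 2c + d = -14
  a + b + c + d = 7
  8a + 4b + 2c + d = 42
  216a + 36b + 6c + d = 1122
Solving the system yields a = 5, b = 2, c = -6, d = 6.
So h(x) = 5x³ + 2x² - 6x + 6.
Then h(3) = 141.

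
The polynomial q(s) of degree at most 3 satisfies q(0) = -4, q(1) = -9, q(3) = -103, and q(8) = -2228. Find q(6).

-904

Using the Lagrange interpolation formula with nodes 0, 1, 3, 8:
  L_0(s) = (s - 1)(s - 3)(s - 8) / -24
  L_1(s) = s(s - 3)(s - 8) / 14
  L_2(s) = s(s - 1)(s - 8) / -30
  L_3(s) = s(s - 1)(s - 3) / 280
Then q(s) = -4·L_0(s) - 9·L_1(s) - 103·L_2(s) - 2228·L_3(s).
Expanding and collecting terms gives q(s) = -5s^3 + 6s^2 - 6s - 4.
Evaluating at s = 6: q(6) = -904.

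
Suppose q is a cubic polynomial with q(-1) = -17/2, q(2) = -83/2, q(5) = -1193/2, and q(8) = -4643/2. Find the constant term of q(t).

-3/2

Write q(t) = at^3 + bt^2 + ct + d. Substituting each data point gives a linear system:
  -a + b - c + d = -17/2
  8a + 4b + 2c + d = -83/2
  125a + 25b + 5c + d = -1193/2
  512a + 64b + 8c + d = -4643/2
Solving the system yields a = -4, b = -5, c = 6, d = -3/2.
So q(t) = -4t³ - 5t² + 6t - 3/2.
The constant term is -3/2.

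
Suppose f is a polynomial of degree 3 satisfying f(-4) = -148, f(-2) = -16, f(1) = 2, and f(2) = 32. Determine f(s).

Using the Lagrange interpolation formula with nodes -4, -2, 1, 2:
  L_0(s) = (s + 2)(s - 1)(s - 2) / -60
  L_1(s) = (s + 4)(s - 1)(s - 2) / 24
  L_2(s) = (s + 4)(s + 2)(s - 2) / -15
  L_3(s) = (s + 4)(s + 2)(s - 1) / 24
Then f(s) = -148·L_0(s) - 16·L_1(s) + 2·L_2(s) + 32·L_3(s).
Expanding and collecting terms gives f(s) = 3s³ + 3s² - 4.
Check: f(2) = 32. ✓

f(s) = 3s^3 + 3s^2 - 4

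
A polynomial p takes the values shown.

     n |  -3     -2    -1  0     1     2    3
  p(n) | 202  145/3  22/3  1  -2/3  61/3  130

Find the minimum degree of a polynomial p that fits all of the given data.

4

Forward differences of the values at n = -3, -2, -1, 0, 1, 2, 3:
  p  : 202  145/3  22/3  1  -2/3  61/3  130
  Δ  : -461/3  -41  -19/3  -5/3  21  329/3
  Δ^2: 338/3  104/3  14/3  68/3  266/3
  Δ^3: -78  -30  18  66
  Δ^4: 48  48  48
  Δ^5: 0  0
  Δ^6: 0
The fourth differences are constant (48) and nonzero, while all higher differences vanish, so the minimal degree is 4.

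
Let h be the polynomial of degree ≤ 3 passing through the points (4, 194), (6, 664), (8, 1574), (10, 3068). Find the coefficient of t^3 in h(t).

3

Write h(t) = at^3 + bt^2 + ct + d. Substituting each data point gives a linear system:
  64a + 16b + 4c + d = 194
  216a + 36b + 6c + d = 664
  512a + 64b + 8c + d = 1574
  1000a + 100b + 10c + d = 3068
Solving the system yields a = 3, b = 1, c = -3, d = -2.
So h(t) = 3t^3 + t^2 - 3t - 2.
The leading coefficient is 3.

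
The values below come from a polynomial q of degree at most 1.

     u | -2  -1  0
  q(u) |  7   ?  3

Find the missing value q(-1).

On equispaced nodes a degree-1 polynomial has vanishing second forward difference, so
  q(-2) - 2·q(-1) + q(0) = 0.
Substituting the known values and solving for q(-1):
  -2·q(-1) = -10
  q(-1) = 5.

5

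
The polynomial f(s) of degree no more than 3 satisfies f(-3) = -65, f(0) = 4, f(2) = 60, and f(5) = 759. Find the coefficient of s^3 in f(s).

Write f(s) = as^3 + bs^2 + cs + d. Substituting each data point gives a linear system:
  -27a + 9b - 3c + d = -65
  d = 4
  8a + 4b + 2c + d = 60
  125a + 25b + 5c + d = 759
Solving the system yields a = 5, b = 6, c = -4, d = 4.
So f(s) = 5s^3 + 6s^2 - 4s + 4.
The leading coefficient is 5.

5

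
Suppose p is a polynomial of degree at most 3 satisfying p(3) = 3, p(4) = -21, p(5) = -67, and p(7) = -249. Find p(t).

Using the Lagrange interpolation formula with nodes 3, 4, 5, 7:
  L_0(t) = (t - 4)(t - 5)(t - 7) / -8
  L_1(t) = (t - 3)(t - 5)(t - 7) / 3
  L_2(t) = (t - 3)(t - 4)(t - 7) / -4
  L_3(t) = (t - 3)(t - 4)(t - 5) / 24
Then p(t) = 3·L_0(t) - 21·L_1(t) - 67·L_2(t) - 249·L_3(t).
Expanding and collecting terms gives p(t) = -t^3 + t^2 + 6t + 3.
Check: p(4) = -21. ✓

p(t) = -t^3 + t^2 + 6t + 3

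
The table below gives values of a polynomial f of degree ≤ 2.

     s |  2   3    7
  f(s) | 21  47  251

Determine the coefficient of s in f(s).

1

Write f(s) = as^2 + bs + c. Substituting each data point gives a linear system:
  4a + 2b + c = 21
  9a + 3b + c = 47
  49a + 7b + c = 251
Solving the system yields a = 5, b = 1, c = -1.
So f(s) = 5s^2 + s - 1.
The coefficient of s is 1.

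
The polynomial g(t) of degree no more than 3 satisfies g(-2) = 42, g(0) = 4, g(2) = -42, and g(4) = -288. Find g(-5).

504

Using the Lagrange interpolation formula with nodes -2, 0, 2, 4:
  L_0(t) = t(t - 2)(t - 4) / -48
  L_1(t) = (t + 2)(t - 2)(t - 4) / 16
  L_2(t) = (t + 2)t(t - 4) / -16
  L_3(t) = (t + 2)t(t - 2) / 48
Then g(t) = 42·L_0(t) + 4·L_1(t) - 42·L_2(t) - 288·L_3(t).
Expanding and collecting terms gives g(t) = -4t³ - t² - 5t + 4.
Evaluating at t = -5: g(-5) = 504.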